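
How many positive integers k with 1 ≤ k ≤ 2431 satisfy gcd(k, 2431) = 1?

Prime factorization: 2431 = 11 * 13 * 17.
φ(11) = 11 − 1 = 10.
φ(13) = 13 − 1 = 12.
φ(17) = 17 − 1 = 16.
Since φ is multiplicative, φ(2431) = 10 · 12 · 16 = 1920.

1920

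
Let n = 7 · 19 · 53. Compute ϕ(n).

5616

φ(7049) = 7049 · (1 − 1/7) · (1 − 1/19) · (1 − 1/53)
       = 7049 · 5616/7049 = 5616.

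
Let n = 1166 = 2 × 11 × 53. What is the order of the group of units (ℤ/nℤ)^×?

φ(1166) = 1166 · (1 − 1/2) · (1 − 1/11) · (1 − 1/53)
       = 1166 · 520/1166 = 520.

520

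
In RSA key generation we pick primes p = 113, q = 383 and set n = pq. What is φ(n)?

For distinct primes, φ(pq) = (p−1)(q−1) = 112 × 382 = 42784.

42784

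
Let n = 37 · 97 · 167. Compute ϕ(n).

573696

φ(599363) = 599363 · (1 − 1/37) · (1 − 1/97) · (1 − 1/167)
       = 599363 · 573696/599363 = 573696.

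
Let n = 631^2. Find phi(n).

φ(631^2) = 631^2 − 631^1 = 398161 − 631 = 397530.

397530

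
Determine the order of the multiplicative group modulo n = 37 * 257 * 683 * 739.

φ(4799544133) = 4799544133 · (1 − 1/37) · (1 − 1/257) · (1 − 1/683) · (1 − 1/739)
       = 4799544133 · 4638560256/4799544133 = 4638560256.

4638560256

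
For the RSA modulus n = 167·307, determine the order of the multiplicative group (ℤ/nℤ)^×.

φ(167) = 167 − 1 = 166.
φ(307) = 307 − 1 = 306.
φ(51269) = 166 × 306 = 50796.

50796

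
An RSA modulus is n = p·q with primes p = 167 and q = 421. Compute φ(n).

69720

φ(pq) = (p−1)(q−1) = 166 · 420 = 69720.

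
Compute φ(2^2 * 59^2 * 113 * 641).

490577920

φ(2^2) = 2^1·(2−1) = 2·1 = 2.
φ(59^2) = 59^1·(59−1) = 59·58 = 3422.
φ(113) = 113 − 1 = 112.
φ(641) = 641 − 1 = 640.
φ(1008557092) = 2 × 3422 × 112 × 640 = 490577920.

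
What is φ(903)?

504

903 = 3 * 7 * 43.
φ(3) = 3 − 1 = 2.
φ(7) = 7 − 1 = 6.
φ(43) = 43 − 1 = 42.
φ(903) = 2 × 6 × 42 = 504.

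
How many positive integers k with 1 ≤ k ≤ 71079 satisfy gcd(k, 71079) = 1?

42336

71079 = 3 · 19 · 29 · 43.
φ(3) = 3 − 1 = 2.
φ(19) = 19 − 1 = 18.
φ(29) = 29 − 1 = 28.
φ(43) = 43 − 1 = 42.
Since φ is multiplicative, φ(71079) = 2 · 18 · 28 · 42 = 42336.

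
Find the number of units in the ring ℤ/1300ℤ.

480

1300 = 2**2 × 5**2 × 13.
φ(1300) = 1300 · (1 − 1/2) · (1 − 1/5) · (1 − 1/13)
       = 1300 · 48/130 = 480.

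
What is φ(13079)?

Factor 13079: 13079 = 11 · 29 · 41.
φ(11) = 11 − 1 = 10.
φ(29) = 29 − 1 = 28.
φ(41) = 41 − 1 = 40.
Multiply: 10 · 28 · 40 = 11200.

11200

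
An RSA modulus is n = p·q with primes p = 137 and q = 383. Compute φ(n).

51952

φ(137) = 137 − 1 = 136.
φ(383) = 383 − 1 = 382.
φ(52471) = 136 × 382 = 51952.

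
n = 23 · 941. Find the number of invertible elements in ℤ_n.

φ(23) = 23 − 1 = 22.
φ(941) = 941 − 1 = 940.
Since φ is multiplicative, φ(21643) = 22 · 940 = 20680.

20680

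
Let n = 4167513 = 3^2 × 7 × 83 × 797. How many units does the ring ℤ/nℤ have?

2349792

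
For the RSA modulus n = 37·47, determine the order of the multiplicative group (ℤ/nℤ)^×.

For distinct primes, φ(pq) = (p−1)(q−1) = 36 × 46 = 1656.

1656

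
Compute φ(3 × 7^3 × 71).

41160

φ(73059) = 73059 · (1 − 1/3) · (1 − 1/7) · (1 − 1/71)
       = 73059 · 840/1491 = 41160.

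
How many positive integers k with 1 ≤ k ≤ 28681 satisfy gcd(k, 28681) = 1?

Prime factorization: 28681 = 23 · 29 · 43.
φ(28681) = 28681 · (1 − 1/23) · (1 − 1/29) · (1 − 1/43)
       = 28681 · 25872/28681 = 25872.

25872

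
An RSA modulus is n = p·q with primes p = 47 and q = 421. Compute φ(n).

φ(19787) = 19787 · (1 − 1/47) · (1 − 1/421)
       = 19787 · 19320/19787 = 19320.

19320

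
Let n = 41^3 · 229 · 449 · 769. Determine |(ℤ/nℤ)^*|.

5274748846080

φ(41^3) = 41^3 − 41^2 = 68921 − 1681 = 67240.
φ(229) = 229 − 1 = 228.
φ(449) = 449 − 1 = 448.
φ(769) = 769 − 1 = 768.
Multiply: 67240 · 228 · 448 · 768 = 5274748846080.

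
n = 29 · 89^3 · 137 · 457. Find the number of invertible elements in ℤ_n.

1210387605504

φ(1279984719509) = 1279984719509 · (1 − 1/29) · (1 − 1/89) · (1 − 1/137) · (1 − 1/457)
       = 1279984719509 · 152807424/161593829 = 1210387605504.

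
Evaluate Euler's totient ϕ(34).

First factor: 34 = 2 · 17.
φ(2) = 2 − 1 = 1.
φ(17) = 17 − 1 = 16.
Since φ is multiplicative, φ(34) = 1 · 16 = 16.

16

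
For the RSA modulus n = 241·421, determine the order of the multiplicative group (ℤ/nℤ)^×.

100800

φ(pq) = (p−1)(q−1) = 240 · 420 = 100800.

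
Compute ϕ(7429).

6336

First factor: 7429 = 17 · 19 · 23.
φ(17) = 17 − 1 = 16.
φ(19) = 19 − 1 = 18.
φ(23) = 23 − 1 = 22.
Since φ is multiplicative, φ(7429) = 16 · 18 · 22 = 6336.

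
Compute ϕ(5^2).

φ(5^2) = 5^2 − 5^1 = 25 − 5 = 20.

20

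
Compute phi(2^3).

4

φ(2^3) = 2^3 − 2^2 = 8 − 4 = 4.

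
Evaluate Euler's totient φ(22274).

Prime factorization: 22274 = 2 × 7 × 37 × 43.
φ(22274) = 22274 · (1 − 1/2) · (1 − 1/7) · (1 − 1/37) · (1 − 1/43)
       = 22274 · 9072/22274 = 9072.

9072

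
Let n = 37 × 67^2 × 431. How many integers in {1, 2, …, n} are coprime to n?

φ(37) = 37 − 1 = 36.
φ(67^2) = 67^2 − 67^1 = 4489 − 67 = 4422.
φ(431) = 431 − 1 = 430.
Since φ is multiplicative, φ(71586083) = 36 · 4422 · 430 = 68452560.

68452560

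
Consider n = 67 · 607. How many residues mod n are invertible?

39996

φ(67) = 67 − 1 = 66.
φ(607) = 607 − 1 = 606.
Multiply: 66 · 606 = 39996.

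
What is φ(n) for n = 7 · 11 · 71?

4200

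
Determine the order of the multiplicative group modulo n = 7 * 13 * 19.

1296

φ(1729) = 1729 · (1 − 1/7) · (1 − 1/13) · (1 − 1/19)
       = 1729 · 1296/1729 = 1296.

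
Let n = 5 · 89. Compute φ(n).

352

φ(5) = 5 − 1 = 4.
φ(89) = 89 − 1 = 88.
Multiply: 4 · 88 = 352.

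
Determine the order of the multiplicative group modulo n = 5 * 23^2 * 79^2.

12471888

φ(5) = 5 − 1 = 4.
φ(23^2) = 23^1·(23−1) = 23·22 = 506.
φ(79^2) = 79^2 − 79^1 = 6241 − 79 = 6162.
Multiply: 4 · 506 · 6162 = 12471888.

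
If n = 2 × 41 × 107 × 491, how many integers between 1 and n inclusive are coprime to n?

φ(4308034) = 4308034 · (1 − 1/2) · (1 − 1/41) · (1 − 1/107) · (1 − 1/491)
       = 4308034 · 2077600/4308034 = 2077600.

2077600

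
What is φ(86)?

42

First factor: 86 = 2 · 43.
φ(2) = 2 − 1 = 1.
φ(43) = 43 − 1 = 42.
Since φ is multiplicative, φ(86) = 1 · 42 = 42.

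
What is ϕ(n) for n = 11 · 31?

300

φ(341) = 341 · (1 − 1/11) · (1 − 1/31)
       = 341 · 300/341 = 300.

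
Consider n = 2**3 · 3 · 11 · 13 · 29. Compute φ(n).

26880

φ(99528) = 99528 · (1 − 1/2) · (1 − 1/3) · (1 − 1/11) · (1 − 1/13) · (1 − 1/29)
       = 99528 · 6720/24882 = 26880.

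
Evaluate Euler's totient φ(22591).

20160

First factor: 22591 = 19 * 29 * 41.
φ(22591) = 22591 · (1 − 1/19) · (1 − 1/29) · (1 − 1/41)
       = 22591 · 20160/22591 = 20160.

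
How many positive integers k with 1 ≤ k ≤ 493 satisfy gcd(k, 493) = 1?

First factor: 493 = 17 × 29.
φ(17) = 17 − 1 = 16.
φ(29) = 29 − 1 = 28.
φ(493) = 16 × 28 = 448.

448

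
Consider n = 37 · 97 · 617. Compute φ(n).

2128896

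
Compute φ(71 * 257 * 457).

8171520

φ(8338879) = 8338879 · (1 − 1/71) · (1 − 1/257) · (1 − 1/457)
       = 8338879 · 8171520/8338879 = 8171520.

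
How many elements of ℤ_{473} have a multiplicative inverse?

420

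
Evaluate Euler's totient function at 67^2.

4422

φ(67^2) = 67^2 − 67^1 = 4489 − 67 = 4422.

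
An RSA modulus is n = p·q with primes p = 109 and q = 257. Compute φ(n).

27648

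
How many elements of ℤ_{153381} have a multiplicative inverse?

94080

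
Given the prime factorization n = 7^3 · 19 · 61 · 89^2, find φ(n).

2486816640

φ(7^3) = 7^3 − 7^2 = 343 − 49 = 294.
φ(19) = 19 − 1 = 18.
φ(61) = 61 − 1 = 60.
φ(89^2) = 89^1·(89−1) = 89·88 = 7832.
Since φ is multiplicative, φ(3148890577) = 294 · 18 · 60 · 7832 = 2486816640.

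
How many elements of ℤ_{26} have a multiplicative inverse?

First factor: 26 = 2 · 13.
φ(2) = 2 − 1 = 1.
φ(13) = 13 − 1 = 12.
φ(26) = 1 × 12 = 12.

12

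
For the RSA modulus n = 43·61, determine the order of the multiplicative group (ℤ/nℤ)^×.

2520

φ(pq) = (p−1)(q−1) = 42 · 60 = 2520.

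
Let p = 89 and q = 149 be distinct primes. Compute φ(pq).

13024

φ(pq) = (p−1)(q−1) = 88 · 148 = 13024.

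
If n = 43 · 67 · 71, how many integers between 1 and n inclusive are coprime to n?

194040

φ(204551) = 204551 · (1 − 1/43) · (1 − 1/67) · (1 − 1/71)
       = 204551 · 194040/204551 = 194040.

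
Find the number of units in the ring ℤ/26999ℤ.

21168

26999 = 7**2 * 19 * 29.
φ(7^2) = 7^2 − 7^1 = 49 − 7 = 42.
φ(19) = 19 − 1 = 18.
φ(29) = 29 − 1 = 28.
φ(26999) = 42 × 18 × 28 = 21168.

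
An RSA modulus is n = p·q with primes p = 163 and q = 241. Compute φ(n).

φ(163) = 163 − 1 = 162.
φ(241) = 241 − 1 = 240.
Since φ is multiplicative, φ(39283) = 162 · 240 = 38880.

38880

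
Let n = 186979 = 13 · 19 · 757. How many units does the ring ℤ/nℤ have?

φ(13) = 13 − 1 = 12.
φ(19) = 19 − 1 = 18.
φ(757) = 757 − 1 = 756.
Multiply: 12 · 18 · 756 = 163296.

163296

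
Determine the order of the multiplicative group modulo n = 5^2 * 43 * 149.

124320

φ(160175) = 160175 · (1 − 1/5) · (1 − 1/43) · (1 − 1/149)
       = 160175 · 24864/32035 = 124320.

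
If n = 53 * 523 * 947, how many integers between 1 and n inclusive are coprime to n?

25678224

φ(53) = 53 − 1 = 52.
φ(523) = 523 − 1 = 522.
φ(947) = 947 − 1 = 946.
Multiply: 52 · 522 · 946 = 25678224.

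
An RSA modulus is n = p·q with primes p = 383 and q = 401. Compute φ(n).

152800

φ(pq) = (p−1)(q−1) = 382 · 400 = 152800.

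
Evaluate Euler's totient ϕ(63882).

16848

63882 = 2 * 3^3 * 7 * 13^2.
φ(2) = 2 − 1 = 1.
φ(3^3) = 3^3 − 3^2 = 27 − 9 = 18.
φ(7) = 7 − 1 = 6.
φ(13^2) = 13^1·(13−1) = 13·12 = 156.
φ(63882) = 1 × 18 × 6 × 156 = 16848.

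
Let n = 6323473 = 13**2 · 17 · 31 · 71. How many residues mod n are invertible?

5241600

φ(13^2) = 13^1·(13−1) = 13·12 = 156.
φ(17) = 17 − 1 = 16.
φ(31) = 31 − 1 = 30.
φ(71) = 71 − 1 = 70.
φ(6323473) = 156 × 16 × 30 × 70 = 5241600.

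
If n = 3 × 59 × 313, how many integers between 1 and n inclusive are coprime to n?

36192

φ(3) = 3 − 1 = 2.
φ(59) = 59 − 1 = 58.
φ(313) = 313 − 1 = 312.
Since φ is multiplicative, φ(55401) = 2 · 58 · 312 = 36192.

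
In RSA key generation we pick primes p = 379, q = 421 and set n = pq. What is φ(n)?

158760

φ(379) = 379 − 1 = 378.
φ(421) = 421 − 1 = 420.
Multiply: 378 · 420 = 158760.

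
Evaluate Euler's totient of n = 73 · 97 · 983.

6787584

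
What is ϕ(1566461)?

1338480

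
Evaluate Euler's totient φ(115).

88

First factor: 115 = 5 × 23.
φ(5) = 5 − 1 = 4.
φ(23) = 23 − 1 = 22.
φ(115) = 4 × 22 = 88.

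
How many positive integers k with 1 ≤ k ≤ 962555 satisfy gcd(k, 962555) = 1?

665280

First factor: 962555 = 5 * 11**2 * 37 * 43.
φ(5) = 5 − 1 = 4.
φ(11^2) = 11^1·(11−1) = 11·10 = 110.
φ(37) = 37 − 1 = 36.
φ(43) = 43 − 1 = 42.
Since φ is multiplicative, φ(962555) = 4 · 110 · 36 · 42 = 665280.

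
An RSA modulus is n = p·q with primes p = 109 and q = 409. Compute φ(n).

44064

φ(44581) = 44581 · (1 − 1/109) · (1 − 1/409)
       = 44581 · 44064/44581 = 44064.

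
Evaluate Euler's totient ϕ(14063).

11760

14063 = 7**3 * 41.
φ(7^3) = 7^2·(7−1) = 49·6 = 294.
φ(41) = 41 − 1 = 40.
Multiply: 294 · 40 = 11760.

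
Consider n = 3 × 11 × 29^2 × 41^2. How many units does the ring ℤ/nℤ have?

26633600

φ(3) = 3 − 1 = 2.
φ(11) = 11 − 1 = 10.
φ(29^2) = 29^2 − 29^1 = 841 − 29 = 812.
φ(41^2) = 41^1·(41−1) = 41·40 = 1640.
φ(46652793) = 2 × 10 × 812 × 1640 = 26633600.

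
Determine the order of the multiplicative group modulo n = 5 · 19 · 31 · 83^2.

14700960

φ(20288105) = 20288105 · (1 − 1/5) · (1 − 1/19) · (1 − 1/31) · (1 − 1/83)
       = 20288105 · 177120/244435 = 14700960.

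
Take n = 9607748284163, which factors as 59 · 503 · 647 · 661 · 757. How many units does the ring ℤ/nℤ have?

φ(9607748284163) = 9607748284163 · (1 − 1/59) · (1 − 1/503) · (1 − 1/647) · (1 − 1/661) · (1 − 1/757)
       = 9607748284163 · 9384906706560/9607748284163 = 9384906706560.

9384906706560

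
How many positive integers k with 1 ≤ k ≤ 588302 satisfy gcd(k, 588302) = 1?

First factor: 588302 = 2 · 11^3 · 13 · 17.
φ(588302) = 588302 · (1 − 1/2) · (1 − 1/11) · (1 − 1/13) · (1 − 1/17)
       = 588302 · 1920/4862 = 232320.

232320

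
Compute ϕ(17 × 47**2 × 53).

φ(1990309) = 1990309 · (1 − 1/17) · (1 − 1/47) · (1 − 1/53)
       = 1990309 · 38272/42347 = 1798784.

1798784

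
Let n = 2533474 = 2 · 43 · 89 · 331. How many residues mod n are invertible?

φ(2533474) = 2533474 · (1 − 1/2) · (1 − 1/43) · (1 − 1/89) · (1 − 1/331)
       = 2533474 · 1219680/2533474 = 1219680.

1219680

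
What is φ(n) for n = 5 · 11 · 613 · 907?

φ(30579505) = 30579505 · (1 − 1/5) · (1 − 1/11) · (1 − 1/613) · (1 − 1/907)
       = 30579505 · 22178880/30579505 = 22178880.

22178880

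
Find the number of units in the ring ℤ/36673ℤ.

36673 = 7 · 13^2 · 31.
φ(7) = 7 − 1 = 6.
φ(13^2) = 13^1·(13−1) = 13·12 = 156.
φ(31) = 31 − 1 = 30.
φ(36673) = 6 × 156 × 30 = 28080.

28080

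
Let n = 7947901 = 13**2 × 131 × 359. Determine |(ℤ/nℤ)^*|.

7260240

φ(7947901) = 7947901 · (1 − 1/13) · (1 − 1/131) · (1 − 1/359)
       = 7947901 · 558480/611377 = 7260240.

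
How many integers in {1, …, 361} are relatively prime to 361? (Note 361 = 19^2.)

342

φ(19^2) = 19^2 − 19^1 = 361 − 19 = 342.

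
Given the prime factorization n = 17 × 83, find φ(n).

φ(17) = 17 − 1 = 16.
φ(83) = 83 − 1 = 82.
Multiply: 16 · 82 = 1312.

1312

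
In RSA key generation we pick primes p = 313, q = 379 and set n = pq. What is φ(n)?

117936

φ(n) = (p − 1)(q − 1) = (313−1)(379−1) = 312·378 = 117936.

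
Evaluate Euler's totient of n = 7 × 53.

φ(7) = 7 − 1 = 6.
φ(53) = 53 − 1 = 52.
φ(371) = 6 × 52 = 312.

312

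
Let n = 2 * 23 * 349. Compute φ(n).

7656

φ(16054) = 16054 · (1 − 1/2) · (1 − 1/23) · (1 − 1/349)
       = 16054 · 7656/16054 = 7656.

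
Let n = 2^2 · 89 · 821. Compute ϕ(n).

φ(292276) = 292276 · (1 − 1/2) · (1 − 1/89) · (1 − 1/821)
       = 292276 · 72160/146138 = 144320.

144320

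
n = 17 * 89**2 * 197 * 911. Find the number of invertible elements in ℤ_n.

φ(24166487819) = 24166487819 · (1 − 1/17) · (1 − 1/89) · (1 − 1/197) · (1 − 1/911)
       = 24166487819 · 251130880/271533571 = 22350648320.

22350648320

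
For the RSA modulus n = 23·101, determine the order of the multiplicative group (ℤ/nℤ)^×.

2200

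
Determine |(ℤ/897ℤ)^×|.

528

First factor: 897 = 3 * 13 * 23.
φ(3) = 3 − 1 = 2.
φ(13) = 13 − 1 = 12.
φ(23) = 23 − 1 = 22.
Since φ is multiplicative, φ(897) = 2 · 12 · 22 = 528.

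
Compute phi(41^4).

φ(2825761) = 2825761 · (1 − 1/41)
       = 2825761 · 40/41 = 2756840.

2756840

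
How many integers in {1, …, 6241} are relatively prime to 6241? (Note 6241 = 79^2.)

φ(6241) = 6241 · (1 − 1/79)
       = 6241 · 78/79 = 6162.

6162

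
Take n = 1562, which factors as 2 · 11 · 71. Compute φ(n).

φ(2) = 2 − 1 = 1.
φ(11) = 11 − 1 = 10.
φ(71) = 71 − 1 = 70.
Multiply: 1 · 10 · 70 = 700.

700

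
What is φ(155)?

120

Factor 155: 155 = 5 · 31.
φ(155) = 155 · (1 − 1/5) · (1 − 1/31)
       = 155 · 120/155 = 120.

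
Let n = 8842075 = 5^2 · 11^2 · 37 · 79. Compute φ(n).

6177600

φ(5^2) = 5^2 − 5^1 = 25 − 5 = 20.
φ(11^2) = 11^2 − 11^1 = 121 − 11 = 110.
φ(37) = 37 − 1 = 36.
φ(79) = 79 − 1 = 78.
Multiply: 20 · 110 · 36 · 78 = 6177600.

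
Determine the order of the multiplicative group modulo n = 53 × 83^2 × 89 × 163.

φ(5296752319) = 5296752319 · (1 − 1/53) · (1 − 1/83) · (1 − 1/89) · (1 − 1/163)
       = 5296752319 · 60787584/63816293 = 5045369472.

5045369472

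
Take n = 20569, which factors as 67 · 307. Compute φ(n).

20196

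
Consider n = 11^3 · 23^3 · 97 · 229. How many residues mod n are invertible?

308226378240

φ(359723475001) = 359723475001 · (1 − 1/11) · (1 − 1/23) · (1 − 1/97) · (1 − 1/229)
       = 359723475001 · 4815360/5619889 = 308226378240.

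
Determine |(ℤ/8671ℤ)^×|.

7392

Prime factorization: 8671 = 13 * 23 * 29.
φ(8671) = 8671 · (1 − 1/13) · (1 − 1/23) · (1 − 1/29)
       = 8671 · 7392/8671 = 7392.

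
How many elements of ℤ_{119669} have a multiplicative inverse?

119669 = 11^2 · 23 · 43.
φ(11^2) = 11^2 − 11^1 = 121 − 11 = 110.
φ(23) = 23 − 1 = 22.
φ(43) = 43 − 1 = 42.
Multiply: 110 · 22 · 42 = 101640.

101640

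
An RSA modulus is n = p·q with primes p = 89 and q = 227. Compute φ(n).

19888

For distinct primes, φ(pq) = (p−1)(q−1) = 88 × 226 = 19888.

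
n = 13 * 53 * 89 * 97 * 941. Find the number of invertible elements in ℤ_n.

φ(5597196917) = 5597196917 · (1 − 1/13) · (1 − 1/53) · (1 − 1/89) · (1 − 1/97) · (1 − 1/941)
       = 5597196917 · 4955258880/5597196917 = 4955258880.

4955258880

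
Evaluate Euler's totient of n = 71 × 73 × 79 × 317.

124225920

φ(129797869) = 129797869 · (1 − 1/71) · (1 − 1/73) · (1 − 1/79) · (1 − 1/317)
       = 129797869 · 124225920/129797869 = 124225920.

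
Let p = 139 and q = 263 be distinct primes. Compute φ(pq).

36156

For distinct primes, φ(pq) = (p−1)(q−1) = 138 × 262 = 36156.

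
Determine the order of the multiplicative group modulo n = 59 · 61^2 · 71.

φ(59) = 59 − 1 = 58.
φ(61^2) = 61^1·(61−1) = 61·60 = 3660.
φ(71) = 71 − 1 = 70.
Since φ is multiplicative, φ(15587269) = 58 · 3660 · 70 = 14859600.

14859600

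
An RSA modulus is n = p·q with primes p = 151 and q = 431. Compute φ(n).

φ(n) = (p − 1)(q − 1) = (151−1)(431−1) = 150·430 = 64500.

64500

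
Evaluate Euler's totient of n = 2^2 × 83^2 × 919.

φ(2^2) = 2^2 − 2^1 = 4 − 2 = 2.
φ(83^2) = 83^2 − 83^1 = 6889 − 83 = 6806.
φ(919) = 919 − 1 = 918.
Since φ is multiplicative, φ(25323964) = 2 · 6806 · 918 = 12495816.

12495816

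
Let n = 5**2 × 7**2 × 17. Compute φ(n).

13440

φ(20825) = 20825 · (1 − 1/5) · (1 − 1/7) · (1 − 1/17)
       = 20825 · 384/595 = 13440.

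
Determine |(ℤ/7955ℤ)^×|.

6048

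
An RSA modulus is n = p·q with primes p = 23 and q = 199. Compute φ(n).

φ(n) = (p − 1)(q − 1) = (23−1)(199−1) = 22·198 = 4356.

4356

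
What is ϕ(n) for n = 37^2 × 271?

φ(370999) = 370999 · (1 − 1/37) · (1 − 1/271)
       = 370999 · 9720/10027 = 359640.

359640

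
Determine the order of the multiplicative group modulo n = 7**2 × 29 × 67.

φ(7^2) = 7^2 − 7^1 = 49 − 7 = 42.
φ(29) = 29 − 1 = 28.
φ(67) = 67 − 1 = 66.
Since φ is multiplicative, φ(95207) = 42 · 28 · 66 = 77616.

77616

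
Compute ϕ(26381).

23760

26381 = 23 · 31 · 37.
φ(26381) = 26381 · (1 − 1/23) · (1 − 1/31) · (1 − 1/37)
       = 26381 · 23760/26381 = 23760.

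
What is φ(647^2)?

φ(647^2) = 647^1·(647−1) = 647·646 = 417962.

417962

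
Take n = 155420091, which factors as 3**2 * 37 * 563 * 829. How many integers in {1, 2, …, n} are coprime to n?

100512576

φ(3^2) = 3^2 − 3^1 = 9 − 3 = 6.
φ(37) = 37 − 1 = 36.
φ(563) = 563 − 1 = 562.
φ(829) = 829 − 1 = 828.
φ(155420091) = 6 × 36 × 562 × 828 = 100512576.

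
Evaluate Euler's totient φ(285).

Prime factorization: 285 = 3 * 5 * 19.
φ(285) = 285 · (1 − 1/3) · (1 − 1/5) · (1 − 1/19)
       = 285 · 144/285 = 144.

144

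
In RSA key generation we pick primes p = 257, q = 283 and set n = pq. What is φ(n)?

φ(72731) = 72731 · (1 − 1/257) · (1 − 1/283)
       = 72731 · 72192/72731 = 72192.

72192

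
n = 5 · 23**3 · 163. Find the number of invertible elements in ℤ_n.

7541424

φ(9916105) = 9916105 · (1 − 1/5) · (1 − 1/23) · (1 − 1/163)
       = 9916105 · 14256/18745 = 7541424.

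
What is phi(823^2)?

φ(677329) = 677329 · (1 − 1/823)
       = 677329 · 822/823 = 676506.

676506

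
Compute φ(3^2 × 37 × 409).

φ(3^2) = 3^1·(3−1) = 3·2 = 6.
φ(37) = 37 − 1 = 36.
φ(409) = 409 − 1 = 408.
Multiply: 6 · 36 · 408 = 88128.

88128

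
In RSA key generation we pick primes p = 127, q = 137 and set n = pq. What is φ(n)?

φ(n) = (p − 1)(q − 1) = (127−1)(137−1) = 126·136 = 17136.

17136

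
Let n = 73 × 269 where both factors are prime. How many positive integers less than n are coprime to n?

φ(n) = (p − 1)(q − 1) = (73−1)(269−1) = 72·268 = 19296.

19296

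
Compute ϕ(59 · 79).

4524

φ(4661) = 4661 · (1 − 1/59) · (1 − 1/79)
       = 4661 · 4524/4661 = 4524.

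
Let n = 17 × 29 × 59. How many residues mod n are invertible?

25984

φ(17) = 17 − 1 = 16.
φ(29) = 29 − 1 = 28.
φ(59) = 59 − 1 = 58.
Since φ is multiplicative, φ(29087) = 16 · 28 · 58 = 25984.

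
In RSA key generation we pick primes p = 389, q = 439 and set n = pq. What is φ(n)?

φ(pq) = (p−1)(q−1) = 388 · 438 = 169944.

169944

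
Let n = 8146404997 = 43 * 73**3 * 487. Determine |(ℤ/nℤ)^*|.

φ(8146404997) = 8146404997 · (1 − 1/43) · (1 − 1/73) · (1 − 1/487)
       = 8146404997 · 1469664/1528693 = 7831839456.

7831839456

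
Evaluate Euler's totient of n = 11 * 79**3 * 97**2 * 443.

20036138353920

φ(22605866253223) = 22605866253223 · (1 − 1/11) · (1 − 1/79) · (1 − 1/97) · (1 − 1/443)
       = 22605866253223 · 33096960/37341799 = 20036138353920.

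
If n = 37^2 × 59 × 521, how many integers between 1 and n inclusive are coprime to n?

φ(37^2) = 37^2 − 37^1 = 1369 − 37 = 1332.
φ(59) = 59 − 1 = 58.
φ(521) = 521 − 1 = 520.
φ(42081691) = 1332 × 58 × 520 = 40173120.

40173120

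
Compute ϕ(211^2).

φ(211^2) = 211^2 − 211^1 = 44521 − 211 = 44310.

44310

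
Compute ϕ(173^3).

φ(173^3) = 173^2·(173−1) = 29929·172 = 5147788.

5147788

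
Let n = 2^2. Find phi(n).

φ(4) = 4 · (1 − 1/2)
       = 4 · 1/2 = 2.

2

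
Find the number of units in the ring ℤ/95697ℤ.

95697 = 3^2 * 7^3 * 31.
φ(3^2) = 3^1·(3−1) = 3·2 = 6.
φ(7^3) = 7^3 − 7^2 = 343 − 49 = 294.
φ(31) = 31 − 1 = 30.
Since φ is multiplicative, φ(95697) = 6 · 294 · 30 = 52920.

52920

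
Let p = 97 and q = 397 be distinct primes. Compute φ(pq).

φ(pq) = (p−1)(q−1) = 96 · 396 = 38016.

38016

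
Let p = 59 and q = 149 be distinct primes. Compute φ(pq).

φ(8791) = 8791 · (1 − 1/59) · (1 − 1/149)
       = 8791 · 8584/8791 = 8584.

8584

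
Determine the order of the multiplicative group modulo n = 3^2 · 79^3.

φ(4437351) = 4437351 · (1 − 1/3) · (1 − 1/79)
       = 4437351 · 156/237 = 2920788.

2920788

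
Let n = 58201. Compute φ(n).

47520

First factor: 58201 = 11^2 · 13 · 37.
φ(58201) = 58201 · (1 − 1/11) · (1 − 1/13) · (1 − 1/37)
       = 58201 · 4320/5291 = 47520.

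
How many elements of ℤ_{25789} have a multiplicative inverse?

23040

25789 = 17 × 37 × 41.
φ(17) = 17 − 1 = 16.
φ(37) = 37 − 1 = 36.
φ(41) = 41 − 1 = 40.
Multiply: 16 · 36 · 40 = 23040.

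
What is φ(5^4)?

500

φ(625) = 625 · (1 − 1/5)
       = 625 · 4/5 = 500.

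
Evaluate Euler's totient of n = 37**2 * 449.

φ(37^2) = 37^1·(37−1) = 37·36 = 1332.
φ(449) = 449 − 1 = 448.
Since φ is multiplicative, φ(614681) = 1332 · 448 = 596736.

596736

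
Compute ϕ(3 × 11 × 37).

720

φ(1221) = 1221 · (1 − 1/3) · (1 − 1/11) · (1 − 1/37)
       = 1221 · 720/1221 = 720.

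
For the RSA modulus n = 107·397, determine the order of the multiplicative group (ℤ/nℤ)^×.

41976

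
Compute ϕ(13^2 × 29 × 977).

φ(4788277) = 4788277 · (1 − 1/13) · (1 − 1/29) · (1 − 1/977)
       = 4788277 · 327936/368329 = 4263168.

4263168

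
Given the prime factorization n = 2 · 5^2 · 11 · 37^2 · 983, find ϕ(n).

φ(740149850) = 740149850 · (1 − 1/2) · (1 − 1/5) · (1 − 1/11) · (1 − 1/37) · (1 − 1/983)
       = 740149850 · 1414080/4000810 = 261604800.

261604800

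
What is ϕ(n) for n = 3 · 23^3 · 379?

φ(3) = 3 − 1 = 2.
φ(23^3) = 23^3 − 23^2 = 12167 − 529 = 11638.
φ(379) = 379 − 1 = 378.
Since φ is multiplicative, φ(13833879) = 2 · 11638 · 378 = 8798328.

8798328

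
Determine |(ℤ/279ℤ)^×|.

180

Factor 279: 279 = 3**2 * 31.
φ(3^2) = 3^1·(3−1) = 3·2 = 6.
φ(31) = 31 − 1 = 30.
Multiply: 6 · 30 = 180.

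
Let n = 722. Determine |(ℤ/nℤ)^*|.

First factor: 722 = 2 × 19^2.
φ(2) = 2 − 1 = 1.
φ(19^2) = 19^2 − 19^1 = 361 − 19 = 342.
φ(722) = 1 × 342 = 342.

342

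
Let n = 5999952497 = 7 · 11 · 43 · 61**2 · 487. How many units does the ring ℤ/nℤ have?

4482475200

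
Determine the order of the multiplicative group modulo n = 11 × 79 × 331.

φ(11) = 11 − 1 = 10.
φ(79) = 79 − 1 = 78.
φ(331) = 331 − 1 = 330.
φ(287639) = 10 × 78 × 330 = 257400.

257400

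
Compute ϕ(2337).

1440

Prime factorization: 2337 = 3 * 19 * 41.
φ(2337) = 2337 · (1 − 1/3) · (1 − 1/19) · (1 − 1/41)
       = 2337 · 1440/2337 = 1440.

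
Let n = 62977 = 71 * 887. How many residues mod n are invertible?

φ(71) = 71 − 1 = 70.
φ(887) = 887 − 1 = 886.
Since φ is multiplicative, φ(62977) = 70 · 886 = 62020.

62020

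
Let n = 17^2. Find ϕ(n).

φ(17^2) = 17^1·(17−1) = 17·16 = 272.

272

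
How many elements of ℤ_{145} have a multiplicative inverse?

Factor 145: 145 = 5 × 29.
φ(5) = 5 − 1 = 4.
φ(29) = 29 − 1 = 28.
Since φ is multiplicative, φ(145) = 4 · 28 = 112.

112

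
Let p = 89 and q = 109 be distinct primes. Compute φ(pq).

9504

φ(9701) = 9701 · (1 − 1/89) · (1 − 1/109)
       = 9701 · 9504/9701 = 9504.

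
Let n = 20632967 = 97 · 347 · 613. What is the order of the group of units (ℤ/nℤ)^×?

20328192

φ(20632967) = 20632967 · (1 − 1/97) · (1 − 1/347) · (1 − 1/613)
       = 20632967 · 20328192/20632967 = 20328192.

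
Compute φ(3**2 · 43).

φ(387) = 387 · (1 − 1/3) · (1 − 1/43)
       = 387 · 84/129 = 252.

252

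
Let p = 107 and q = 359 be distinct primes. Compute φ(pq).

37948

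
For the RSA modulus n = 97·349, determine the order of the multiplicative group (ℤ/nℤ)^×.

φ(33853) = 33853 · (1 − 1/97) · (1 − 1/349)
       = 33853 · 33408/33853 = 33408.

33408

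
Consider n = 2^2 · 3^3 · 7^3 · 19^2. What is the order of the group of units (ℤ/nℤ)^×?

φ(2^2) = 2^2 − 2^1 = 4 − 2 = 2.
φ(3^3) = 3^3 − 3^2 = 27 − 9 = 18.
φ(7^3) = 7^3 − 7^2 = 343 − 49 = 294.
φ(19^2) = 19^2 − 19^1 = 361 − 19 = 342.
Since φ is multiplicative, φ(13372884) = 2 · 18 · 294 · 342 = 3619728.

3619728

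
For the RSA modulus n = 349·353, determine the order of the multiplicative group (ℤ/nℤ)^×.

φ(pq) = (p−1)(q−1) = 348 · 352 = 122496.

122496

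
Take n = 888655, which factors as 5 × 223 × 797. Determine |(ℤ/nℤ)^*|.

706848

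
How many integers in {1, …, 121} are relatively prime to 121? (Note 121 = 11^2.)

φ(11^2) = 11^2 − 11^1 = 121 − 11 = 110.

110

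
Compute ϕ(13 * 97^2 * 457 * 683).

φ(13) = 13 − 1 = 12.
φ(97^2) = 97^2 − 97^1 = 9409 − 97 = 9312.
φ(457) = 457 − 1 = 456.
φ(683) = 683 − 1 = 682.
Since φ is multiplicative, φ(38178927527) = 12 · 9312 · 456 · 682 = 34751490048.

34751490048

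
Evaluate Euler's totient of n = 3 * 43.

φ(129) = 129 · (1 − 1/3) · (1 − 1/43)
       = 129 · 84/129 = 84.

84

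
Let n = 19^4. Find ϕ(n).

123462

φ(19^4) = 19^3·(19−1) = 6859·18 = 123462.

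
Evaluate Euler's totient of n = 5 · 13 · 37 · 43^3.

φ(5) = 5 − 1 = 4.
φ(13) = 13 − 1 = 12.
φ(37) = 37 − 1 = 36.
φ(43^3) = 43^3 − 43^2 = 79507 − 1849 = 77658.
Multiply: 4 · 12 · 36 · 77658 = 134193024.

134193024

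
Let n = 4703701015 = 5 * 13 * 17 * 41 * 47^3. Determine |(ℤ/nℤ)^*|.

3121582080

φ(4703701015) = 4703701015 · (1 − 1/5) · (1 − 1/13) · (1 − 1/17) · (1 − 1/41) · (1 − 1/47)
       = 4703701015 · 1413120/2129335 = 3121582080.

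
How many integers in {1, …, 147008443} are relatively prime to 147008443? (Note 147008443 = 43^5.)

φ(147008443) = 147008443 · (1 − 1/43)
       = 147008443 · 42/43 = 143589642.

143589642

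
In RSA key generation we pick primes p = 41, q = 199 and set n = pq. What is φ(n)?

φ(41) = 41 − 1 = 40.
φ(199) = 199 − 1 = 198.
Multiply: 40 · 198 = 7920.

7920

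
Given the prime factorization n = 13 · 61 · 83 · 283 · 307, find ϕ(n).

5094679680

φ(5718420539) = 5718420539 · (1 − 1/13) · (1 − 1/61) · (1 − 1/83) · (1 − 1/283) · (1 − 1/307)
       = 5718420539 · 5094679680/5718420539 = 5094679680.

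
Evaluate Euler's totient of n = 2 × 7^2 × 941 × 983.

φ(90650294) = 90650294 · (1 − 1/2) · (1 − 1/7) · (1 − 1/941) · (1 − 1/983)
       = 90650294 · 5538480/12950042 = 38769360.

38769360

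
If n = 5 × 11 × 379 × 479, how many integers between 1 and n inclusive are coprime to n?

7227360

φ(9984755) = 9984755 · (1 − 1/5) · (1 − 1/11) · (1 − 1/379) · (1 − 1/479)
       = 9984755 · 7227360/9984755 = 7227360.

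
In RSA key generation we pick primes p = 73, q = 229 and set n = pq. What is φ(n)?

φ(16717) = 16717 · (1 − 1/73) · (1 − 1/229)
       = 16717 · 16416/16717 = 16416.

16416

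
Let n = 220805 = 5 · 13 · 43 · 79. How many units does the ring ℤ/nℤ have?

157248

φ(5) = 5 − 1 = 4.
φ(13) = 13 − 1 = 12.
φ(43) = 43 − 1 = 42.
φ(79) = 79 − 1 = 78.
Since φ is multiplicative, φ(220805) = 4 · 12 · 42 · 78 = 157248.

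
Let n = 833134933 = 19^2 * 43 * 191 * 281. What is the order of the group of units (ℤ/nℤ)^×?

φ(19^2) = 19^1·(19−1) = 19·18 = 342.
φ(43) = 43 − 1 = 42.
φ(191) = 191 − 1 = 190.
φ(281) = 281 − 1 = 280.
φ(833134933) = 342 × 42 × 190 × 280 = 764164800.

764164800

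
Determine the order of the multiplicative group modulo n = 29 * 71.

1960

φ(29) = 29 − 1 = 28.
φ(71) = 71 − 1 = 70.
Multiply: 28 · 70 = 1960.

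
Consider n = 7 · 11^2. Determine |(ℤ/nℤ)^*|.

φ(847) = 847 · (1 − 1/7) · (1 − 1/11)
       = 847 · 60/77 = 660.

660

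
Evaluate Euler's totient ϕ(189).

189 = 3^3 · 7.
φ(3^3) = 3^3 − 3^2 = 27 − 9 = 18.
φ(7) = 7 − 1 = 6.
Multiply: 18 · 6 = 108.

108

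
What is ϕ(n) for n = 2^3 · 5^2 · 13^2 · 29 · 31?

10483200

φ(2^3) = 2^3 − 2^2 = 8 − 4 = 4.
φ(5^2) = 5^1·(5−1) = 5·4 = 20.
φ(13^2) = 13^1·(13−1) = 13·12 = 156.
φ(29) = 29 − 1 = 28.
φ(31) = 31 − 1 = 30.
φ(30386200) = 4 × 20 × 156 × 28 × 30 = 10483200.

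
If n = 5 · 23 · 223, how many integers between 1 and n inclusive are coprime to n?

19536

φ(25645) = 25645 · (1 − 1/5) · (1 − 1/23) · (1 − 1/223)
       = 25645 · 19536/25645 = 19536.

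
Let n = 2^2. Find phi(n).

2

φ(4) = 4 · (1 − 1/2)
       = 4 · 1/2 = 2.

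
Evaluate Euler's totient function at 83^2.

φ(83^2) = 83^2 − 83^1 = 6889 − 83 = 6806.

6806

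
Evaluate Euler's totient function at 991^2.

φ(982081) = 982081 · (1 − 1/991)
       = 982081 · 990/991 = 981090.

981090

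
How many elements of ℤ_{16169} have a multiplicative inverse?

16169 = 19 · 23 · 37.
φ(16169) = 16169 · (1 − 1/19) · (1 − 1/23) · (1 − 1/37)
       = 16169 · 14256/16169 = 14256.

14256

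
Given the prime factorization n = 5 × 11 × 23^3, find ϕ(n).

φ(669185) = 669185 · (1 − 1/5) · (1 − 1/11) · (1 − 1/23)
       = 669185 · 880/1265 = 465520.

465520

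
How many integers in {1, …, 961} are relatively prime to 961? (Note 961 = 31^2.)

930

φ(961) = 961 · (1 − 1/31)
       = 961 · 30/31 = 930.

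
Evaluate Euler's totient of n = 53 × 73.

3744

φ(3869) = 3869 · (1 − 1/53) · (1 − 1/73)
       = 3869 · 3744/3869 = 3744.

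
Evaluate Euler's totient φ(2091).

Factor 2091: 2091 = 3 · 17 · 41.
φ(3) = 3 − 1 = 2.
φ(17) = 17 − 1 = 16.
φ(41) = 41 − 1 = 40.
φ(2091) = 2 × 16 × 40 = 1280.

1280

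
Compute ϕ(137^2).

φ(137^2) = 137^2 − 137^1 = 18769 − 137 = 18632.

18632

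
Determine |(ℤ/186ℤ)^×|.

Factor 186: 186 = 2 × 3 × 31.
φ(2) = 2 − 1 = 1.
φ(3) = 3 − 1 = 2.
φ(31) = 31 − 1 = 30.
φ(186) = 1 × 2 × 30 = 60.

60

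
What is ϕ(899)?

840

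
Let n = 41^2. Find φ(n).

φ(41^2) = 41^2 − 41^1 = 1681 − 41 = 1640.

1640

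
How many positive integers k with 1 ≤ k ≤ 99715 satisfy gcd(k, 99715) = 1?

60480

First factor: 99715 = 5 × 7**2 × 11 × 37.
φ(99715) = 99715 · (1 − 1/5) · (1 − 1/7) · (1 − 1/11) · (1 − 1/37)
       = 99715 · 8640/14245 = 60480.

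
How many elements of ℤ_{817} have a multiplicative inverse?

First factor: 817 = 19 · 43.
φ(817) = 817 · (1 − 1/19) · (1 − 1/43)
       = 817 · 756/817 = 756.

756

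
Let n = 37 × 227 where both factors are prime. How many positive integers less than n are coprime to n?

8136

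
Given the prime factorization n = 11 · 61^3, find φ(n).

2232600

φ(11) = 11 − 1 = 10.
φ(61^3) = 61^2·(61−1) = 3721·60 = 223260.
Multiply: 10 · 223260 = 2232600.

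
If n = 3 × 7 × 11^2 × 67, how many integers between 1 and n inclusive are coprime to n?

87120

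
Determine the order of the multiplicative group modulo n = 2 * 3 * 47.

92

φ(2) = 2 − 1 = 1.
φ(3) = 3 − 1 = 2.
φ(47) = 47 − 1 = 46.
φ(282) = 1 × 2 × 46 = 92.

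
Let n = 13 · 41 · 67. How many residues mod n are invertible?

31680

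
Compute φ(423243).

Prime factorization: 423243 = 3^2 * 31 * 37 * 41.
φ(423243) = 423243 · (1 − 1/3) · (1 − 1/31) · (1 − 1/37) · (1 − 1/41)
       = 423243 · 86400/141081 = 259200.

259200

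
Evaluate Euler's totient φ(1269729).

1269729 = 3**3 · 31 · 37 · 41.
φ(1269729) = 1269729 · (1 − 1/3) · (1 − 1/31) · (1 − 1/37) · (1 − 1/41)
       = 1269729 · 86400/141081 = 777600.

777600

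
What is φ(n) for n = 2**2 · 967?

1932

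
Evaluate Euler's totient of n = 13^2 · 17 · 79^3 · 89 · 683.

72922309244928

φ(86104849143989) = 86104849143989 · (1 − 1/13) · (1 − 1/17) · (1 − 1/79) · (1 − 1/89) · (1 − 1/683)
       = 86104849143989 · 898799616/1061280233 = 72922309244928.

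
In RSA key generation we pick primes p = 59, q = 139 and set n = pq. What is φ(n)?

8004

φ(8201) = 8201 · (1 − 1/59) · (1 − 1/139)
       = 8201 · 8004/8201 = 8004.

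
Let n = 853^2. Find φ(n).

φ(727609) = 727609 · (1 − 1/853)
       = 727609 · 852/853 = 726756.

726756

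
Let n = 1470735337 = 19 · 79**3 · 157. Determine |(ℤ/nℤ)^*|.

1366928784

φ(19) = 19 − 1 = 18.
φ(79^3) = 79^2·(79−1) = 6241·78 = 486798.
φ(157) = 157 − 1 = 156.
Since φ is multiplicative, φ(1470735337) = 18 · 486798 · 156 = 1366928784.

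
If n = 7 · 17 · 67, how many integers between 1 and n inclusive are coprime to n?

φ(7973) = 7973 · (1 − 1/7) · (1 − 1/17) · (1 − 1/67)
       = 7973 · 6336/7973 = 6336.

6336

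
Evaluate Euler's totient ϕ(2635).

1920

Factor 2635: 2635 = 5 × 17 × 31.
φ(2635) = 2635 · (1 − 1/5) · (1 − 1/17) · (1 − 1/31)
       = 2635 · 1920/2635 = 1920.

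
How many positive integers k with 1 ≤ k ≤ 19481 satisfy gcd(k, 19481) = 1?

14520

Prime factorization: 19481 = 7 * 11^2 * 23.
φ(7) = 7 − 1 = 6.
φ(11^2) = 11^1·(11−1) = 11·10 = 110.
φ(23) = 23 − 1 = 22.
φ(19481) = 6 × 110 × 22 = 14520.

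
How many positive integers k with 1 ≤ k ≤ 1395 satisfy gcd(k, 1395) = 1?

720

1395 = 3^2 · 5 · 31.
φ(3^2) = 3^2 − 3^1 = 9 − 3 = 6.
φ(5) = 5 − 1 = 4.
φ(31) = 31 − 1 = 30.
Multiply: 6 · 4 · 30 = 720.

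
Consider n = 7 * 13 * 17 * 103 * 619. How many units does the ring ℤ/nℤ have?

72617472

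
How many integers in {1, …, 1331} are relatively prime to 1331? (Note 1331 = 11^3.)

1210

φ(1331) = 1331 · (1 − 1/11)
       = 1331 · 10/11 = 1210.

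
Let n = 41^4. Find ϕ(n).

φ(2825761) = 2825761 · (1 − 1/41)
       = 2825761 · 40/41 = 2756840.

2756840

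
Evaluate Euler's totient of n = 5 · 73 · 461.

132480

φ(5) = 5 − 1 = 4.
φ(73) = 73 − 1 = 72.
φ(461) = 461 − 1 = 460.
φ(168265) = 4 × 72 × 460 = 132480.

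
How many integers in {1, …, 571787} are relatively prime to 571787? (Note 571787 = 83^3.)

φ(83^3) = 83^3 − 83^2 = 571787 − 6889 = 564898.

564898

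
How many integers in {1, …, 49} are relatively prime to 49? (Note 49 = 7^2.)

42

φ(49) = 49 · (1 − 1/7)
       = 49 · 6/7 = 42.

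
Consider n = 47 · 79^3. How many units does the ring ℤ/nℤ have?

φ(23172833) = 23172833 · (1 − 1/47) · (1 − 1/79)
       = 23172833 · 3588/3713 = 22392708.

22392708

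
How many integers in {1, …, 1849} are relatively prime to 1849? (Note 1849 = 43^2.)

1806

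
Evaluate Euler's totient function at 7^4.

φ(7^4) = 7^3·(7−1) = 343·6 = 2058.

2058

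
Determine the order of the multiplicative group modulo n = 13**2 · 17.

φ(2873) = 2873 · (1 − 1/13) · (1 − 1/17)
       = 2873 · 192/221 = 2496.

2496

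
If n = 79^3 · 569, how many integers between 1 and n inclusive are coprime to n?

276501264

φ(280539191) = 280539191 · (1 − 1/79) · (1 − 1/569)
       = 280539191 · 44304/44951 = 276501264.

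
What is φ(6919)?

5760

Factor 6919: 6919 = 11 * 17 * 37.
φ(6919) = 6919 · (1 − 1/11) · (1 − 1/17) · (1 − 1/37)
       = 6919 · 5760/6919 = 5760.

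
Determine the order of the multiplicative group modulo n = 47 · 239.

10948

φ(11233) = 11233 · (1 − 1/47) · (1 − 1/239)
       = 11233 · 10948/11233 = 10948.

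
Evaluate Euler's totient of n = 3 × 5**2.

φ(3) = 3 − 1 = 2.
φ(5^2) = 5^1·(5−1) = 5·4 = 20.
Multiply: 2 · 20 = 40.

40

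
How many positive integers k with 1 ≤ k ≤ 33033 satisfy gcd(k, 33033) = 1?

33033 = 3 · 7 · 11^2 · 13.
φ(33033) = 33033 · (1 − 1/3) · (1 − 1/7) · (1 − 1/11) · (1 − 1/13)
       = 33033 · 1440/3003 = 15840.

15840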